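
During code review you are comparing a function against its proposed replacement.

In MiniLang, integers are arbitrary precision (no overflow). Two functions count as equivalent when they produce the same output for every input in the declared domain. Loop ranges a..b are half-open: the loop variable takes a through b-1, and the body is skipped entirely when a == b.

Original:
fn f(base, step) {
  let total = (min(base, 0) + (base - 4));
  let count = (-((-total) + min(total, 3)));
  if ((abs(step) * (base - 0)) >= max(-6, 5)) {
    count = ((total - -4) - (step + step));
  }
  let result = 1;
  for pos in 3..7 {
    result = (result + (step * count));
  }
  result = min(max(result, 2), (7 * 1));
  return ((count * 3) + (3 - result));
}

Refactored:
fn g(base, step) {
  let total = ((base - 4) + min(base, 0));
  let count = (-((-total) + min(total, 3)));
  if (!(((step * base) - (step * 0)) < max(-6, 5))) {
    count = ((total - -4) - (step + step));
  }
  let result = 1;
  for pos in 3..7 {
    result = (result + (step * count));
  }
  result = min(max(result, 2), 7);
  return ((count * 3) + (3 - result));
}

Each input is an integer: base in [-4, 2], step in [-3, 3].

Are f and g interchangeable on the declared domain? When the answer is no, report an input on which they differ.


Consider the input base=-4, step=-3.
f: total becomes -12; next count becomes 0; next ((abs(step) * (base - 0)) >= max(-6, 5)) evaluates to false; next result becomes 1; next at pos=3:; next result becomes 1; next at pos=4:; next result becomes 1; next at pos=5:; next result becomes 1; next at pos=6:; next result becomes 1; next result becomes 2; next final value 1
g: total becomes -12; next count becomes 0; next (!(((step * base) - (step * 0)) < max(-6, 5))) evaluates to true; next count becomes -2; next result becomes 1; next at pos=3:; next result becomes 7; next at pos=4:; next result becomes 13; next at pos=5:; next result becomes 19; next at pos=6:; next result becomes 25; next result becomes 7; next final value -10
1 and -10 differ, so these are not the same function on this domain.
verdict: not equivalent; witness: base=-4, step=-3


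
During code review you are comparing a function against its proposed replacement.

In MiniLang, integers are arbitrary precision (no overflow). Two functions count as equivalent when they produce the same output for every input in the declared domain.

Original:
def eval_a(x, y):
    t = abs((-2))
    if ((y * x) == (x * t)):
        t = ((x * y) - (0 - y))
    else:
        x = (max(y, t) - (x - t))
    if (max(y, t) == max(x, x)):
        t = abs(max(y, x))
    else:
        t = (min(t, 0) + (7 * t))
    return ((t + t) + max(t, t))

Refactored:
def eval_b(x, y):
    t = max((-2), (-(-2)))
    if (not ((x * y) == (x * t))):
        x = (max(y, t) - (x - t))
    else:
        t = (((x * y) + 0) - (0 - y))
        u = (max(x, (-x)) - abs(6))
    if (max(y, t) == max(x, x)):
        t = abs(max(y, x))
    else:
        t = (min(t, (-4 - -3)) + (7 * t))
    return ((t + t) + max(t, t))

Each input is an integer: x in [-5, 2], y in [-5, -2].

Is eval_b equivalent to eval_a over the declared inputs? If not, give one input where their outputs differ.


Try x=-5, y=-5.
eval_a: t := 2 | ((y * x) == (x * t)): false | x := 9 | (max(y, t) == max(x, x)): false | t := 14 | result 42
eval_b: t := 2 | (not ((x * y) == (x * t))): true | x := 9 | (max(y, t) == max(x, x)): false | t := 13 | result 39
42 != 39, so the rewrite changes behavior.
verdict: not equivalent; witness: x=-5, y=-5


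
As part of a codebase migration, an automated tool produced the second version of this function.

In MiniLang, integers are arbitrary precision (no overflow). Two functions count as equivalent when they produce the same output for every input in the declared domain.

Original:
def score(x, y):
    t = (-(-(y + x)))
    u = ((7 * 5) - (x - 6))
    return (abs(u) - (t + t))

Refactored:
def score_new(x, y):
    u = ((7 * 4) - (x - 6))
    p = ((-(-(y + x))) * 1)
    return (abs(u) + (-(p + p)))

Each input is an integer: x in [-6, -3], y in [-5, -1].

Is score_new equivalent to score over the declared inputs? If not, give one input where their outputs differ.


The rewrite breaks on x=-6, y=-5, where the results are 69 and 62.
score: t=-11, then u=47, then returns 69
score_new: u=40, then p=-11, then returns 62
verdict: not equivalent; witness: x=-6, y=-5


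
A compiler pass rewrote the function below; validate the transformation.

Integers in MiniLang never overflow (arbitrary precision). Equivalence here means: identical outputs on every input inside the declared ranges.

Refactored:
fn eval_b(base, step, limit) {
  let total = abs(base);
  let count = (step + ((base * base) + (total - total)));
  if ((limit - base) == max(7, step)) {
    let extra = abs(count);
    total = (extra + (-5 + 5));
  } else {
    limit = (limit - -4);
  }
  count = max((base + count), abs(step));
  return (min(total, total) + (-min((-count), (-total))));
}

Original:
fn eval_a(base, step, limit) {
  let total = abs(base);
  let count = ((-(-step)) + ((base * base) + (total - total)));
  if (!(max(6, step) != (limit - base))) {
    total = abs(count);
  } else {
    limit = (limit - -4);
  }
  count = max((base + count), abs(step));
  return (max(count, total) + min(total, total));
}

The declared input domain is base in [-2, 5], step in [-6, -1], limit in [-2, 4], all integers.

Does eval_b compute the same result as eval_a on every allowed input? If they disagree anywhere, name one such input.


Run the pair on base=-2, step=-5, limit=4.
eval_a: total becomes 2; next count becomes -1; next (!(max(6, step) != (limit - base))) evaluates to true; next total becomes 1; next count becomes 5; next final value 6
eval_b: total becomes 2; next count becomes -1; next ((limit - base) == max(7, step)) evaluates to false; next limit becomes 8; next count becomes 5; next final value 7
6 vs 7 — the two versions disagree here.
verdict: not equivalent; witness: base=-2, step=-5, limit=4


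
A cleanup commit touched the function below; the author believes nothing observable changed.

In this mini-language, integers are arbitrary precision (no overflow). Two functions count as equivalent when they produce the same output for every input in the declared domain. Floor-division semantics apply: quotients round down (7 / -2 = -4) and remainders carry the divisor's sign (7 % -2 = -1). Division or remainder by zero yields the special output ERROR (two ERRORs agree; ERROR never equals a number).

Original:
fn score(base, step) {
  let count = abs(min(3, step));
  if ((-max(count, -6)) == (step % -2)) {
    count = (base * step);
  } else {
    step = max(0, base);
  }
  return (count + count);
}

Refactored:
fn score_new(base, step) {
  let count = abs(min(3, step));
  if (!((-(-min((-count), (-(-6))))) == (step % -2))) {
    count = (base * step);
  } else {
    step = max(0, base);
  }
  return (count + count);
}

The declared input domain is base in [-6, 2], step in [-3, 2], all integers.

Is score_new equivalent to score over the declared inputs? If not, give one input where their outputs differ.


Evaluate both at base=-6, step=-3.
score: count=3, then ((-max(count, -6)) == (step % -2)) is false, then step=0, then returns 6
score_new: count=3, then (!((-(-min((-count), (-(-6))))) == (step % -2))) is true, then count=18, then returns 36
6 and 36 differ, so these are not the same function on this domain.
verdict: not equivalent; witness: base=-6, step=-3


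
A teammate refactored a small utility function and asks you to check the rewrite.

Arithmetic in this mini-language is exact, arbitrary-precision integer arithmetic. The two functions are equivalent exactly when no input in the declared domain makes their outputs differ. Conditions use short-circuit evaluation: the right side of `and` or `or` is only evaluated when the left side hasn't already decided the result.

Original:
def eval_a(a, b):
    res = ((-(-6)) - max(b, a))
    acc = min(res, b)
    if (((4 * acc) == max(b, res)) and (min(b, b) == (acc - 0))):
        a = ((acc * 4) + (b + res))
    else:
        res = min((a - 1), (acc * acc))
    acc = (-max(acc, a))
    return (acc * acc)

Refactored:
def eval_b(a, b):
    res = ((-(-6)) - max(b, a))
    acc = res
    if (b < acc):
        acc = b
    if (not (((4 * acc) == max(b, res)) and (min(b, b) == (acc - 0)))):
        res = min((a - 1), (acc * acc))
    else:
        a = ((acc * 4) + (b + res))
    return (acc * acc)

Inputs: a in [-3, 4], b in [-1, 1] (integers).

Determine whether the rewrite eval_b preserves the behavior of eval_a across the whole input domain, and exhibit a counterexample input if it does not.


Take a=0, b=-1.
eval_a: res becomes 6; next acc becomes -1; next (((4 * acc) == max(b, res)) and (min(b, b) == (acc - 0))) evaluates to false; next res becomes -1; next acc becomes 0; next final value 0
eval_b: res becomes 6; next acc becomes 6; next (b < acc) evaluates to true; next acc becomes -1; next (not (((4 * acc) == max(b, res)) and (min(b, b) == (acc - 0)))) evaluates to true; next res becomes -1; next final value 1
0 vs 1 — the two versions disagree here.
verdict: not equivalent; witness: a=0, b=-1


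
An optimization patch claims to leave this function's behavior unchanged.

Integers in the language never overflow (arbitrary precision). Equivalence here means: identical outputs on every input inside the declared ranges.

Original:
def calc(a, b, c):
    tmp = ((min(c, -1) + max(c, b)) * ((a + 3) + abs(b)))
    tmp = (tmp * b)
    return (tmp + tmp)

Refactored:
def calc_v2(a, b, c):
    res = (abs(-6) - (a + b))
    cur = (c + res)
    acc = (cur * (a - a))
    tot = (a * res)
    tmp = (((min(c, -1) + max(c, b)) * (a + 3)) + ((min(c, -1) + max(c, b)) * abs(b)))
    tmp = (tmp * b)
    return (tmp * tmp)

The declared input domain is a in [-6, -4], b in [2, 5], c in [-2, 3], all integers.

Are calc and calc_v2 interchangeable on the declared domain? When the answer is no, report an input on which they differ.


Consider the input a=-6, b=2, c=-1.
calc: tmp := -1 | tmp := -2 | result -4
calc_v2: res := 10 | cur := 9 | acc := 0 | tot := -60 | tmp := -1 | tmp := -2 | result 4
-4 != 4, so the rewrite changes behavior.
verdict: not equivalent; witness: a=-6, b=2, c=-1


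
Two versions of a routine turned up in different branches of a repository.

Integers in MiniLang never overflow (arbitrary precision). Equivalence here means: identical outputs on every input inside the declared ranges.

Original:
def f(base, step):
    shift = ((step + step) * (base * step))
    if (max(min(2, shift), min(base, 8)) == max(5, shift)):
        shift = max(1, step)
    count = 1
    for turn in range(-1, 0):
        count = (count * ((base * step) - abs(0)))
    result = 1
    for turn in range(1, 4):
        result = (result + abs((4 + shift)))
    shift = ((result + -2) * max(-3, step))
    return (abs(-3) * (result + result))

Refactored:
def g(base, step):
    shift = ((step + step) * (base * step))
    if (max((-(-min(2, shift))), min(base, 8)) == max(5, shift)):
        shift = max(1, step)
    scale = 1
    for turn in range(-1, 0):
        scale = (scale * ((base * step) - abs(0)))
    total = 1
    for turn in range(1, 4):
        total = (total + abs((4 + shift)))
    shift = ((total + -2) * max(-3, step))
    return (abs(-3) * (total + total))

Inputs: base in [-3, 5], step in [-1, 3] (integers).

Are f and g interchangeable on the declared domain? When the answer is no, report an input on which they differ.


This is a faithful refactor — local variable names differ, but the computed results match everywhere.
As a probe, take base=-2, step=1: f runs shift = -4; (max(min(2, shift), min(base, 8)) == max(5, shift)) -> false; count = 1; [turn=-1]; count = -2; result = 1; [turn=1]; result = 1; [turn=2]; result = 1; [turn=3]; result = 1; shift = -1; return 6; g runs shift = -4; (max((-(-min(2, shift))), min(base, 8)) == max(5, shift)) -> false; scale = 1; [turn=-1]; scale = -2; total = 1; [turn=1]; total = 1; [turn=2]; total = 1; [turn=3]; total = 1; shift = -1; return 6; both end at 6.
Across all 45 domain points the two functions coincide.
verdict: equivalent


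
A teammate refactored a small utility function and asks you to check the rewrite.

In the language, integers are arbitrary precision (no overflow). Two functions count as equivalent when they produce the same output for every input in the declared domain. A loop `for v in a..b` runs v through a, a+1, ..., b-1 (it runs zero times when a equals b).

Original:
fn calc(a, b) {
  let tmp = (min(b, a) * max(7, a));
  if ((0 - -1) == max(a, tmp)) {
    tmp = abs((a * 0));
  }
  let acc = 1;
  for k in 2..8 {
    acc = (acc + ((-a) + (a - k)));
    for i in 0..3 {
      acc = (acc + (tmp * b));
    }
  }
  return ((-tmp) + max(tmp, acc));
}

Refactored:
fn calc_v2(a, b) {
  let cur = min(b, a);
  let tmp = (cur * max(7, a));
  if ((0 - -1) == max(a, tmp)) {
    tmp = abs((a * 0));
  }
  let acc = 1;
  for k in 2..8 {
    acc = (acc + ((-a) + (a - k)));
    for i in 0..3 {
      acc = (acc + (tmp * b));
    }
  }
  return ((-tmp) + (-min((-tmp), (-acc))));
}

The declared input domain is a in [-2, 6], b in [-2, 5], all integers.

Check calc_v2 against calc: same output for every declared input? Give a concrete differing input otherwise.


This is a faithful refactor — statement counts differ, min/max/abs usage differs, local variable names differ, but the computed results match everywhere.
One worked example (a=4, b=4) — calc: tmp = 28; ((0 - -1) == max(a, tmp)) -> false; acc = 1; [k=2]; acc = -1; [i=0]; acc = 111; [i=1]; acc = 223; [i=2]; acc = 335; [k=3]; acc = 332; [i=0]; acc = 444; [i=1]; acc = 556; [i=2]; acc = 668; [k=4]; acc = 664; [i=0]; acc = 776; [i=1]; acc = 888; [i=2]; acc = 1000; [k=5]; acc = 995; [i=0]; acc = 1107; [i=1]; acc = 1219; [i=2]; acc = 1331; [k=6]; acc = 1325; [i=0]; acc = 1437; [i=1]; acc = 1549; [i=2]; acc = 1661; [k=7]; acc = 1654; [i=0]; acc = 1766; [i=1]; acc = 1878; [i=2]; acc = 1990; return 1962; calc_v2: cur = 4; tmp = 28; ((0 - -1) == max(a, tmp)) -> false; acc = 1; [k=2]; acc = -1; [i=0]; acc = 111; [i=1]; acc = 223; [i=2]; acc = 335; [k=3]; acc = 332; [i=0]; acc = 444; [i=1]; acc = 556; [i=2]; acc = 668; [k=4]; acc = 664; [i=0]; acc = 776; [i=1]; acc = 888; [i=2]; acc = 1000; [k=5]; acc = 995; [i=0]; acc = 1107; [i=1]; acc = 1219; [i=2]; acc = 1331; [k=6]; acc = 1325; [i=0]; acc = 1437; [i=1]; acc = 1549; [i=2]; acc = 1661; [k=7]; acc = 1654; [i=0]; acc = 1766; [i=1]; acc = 1878; [i=2]; acc = 1990; return 1962; agreement on 1962.
An exhaustive pass over the 72 declared inputs shows identical outputs.
verdict: equivalent


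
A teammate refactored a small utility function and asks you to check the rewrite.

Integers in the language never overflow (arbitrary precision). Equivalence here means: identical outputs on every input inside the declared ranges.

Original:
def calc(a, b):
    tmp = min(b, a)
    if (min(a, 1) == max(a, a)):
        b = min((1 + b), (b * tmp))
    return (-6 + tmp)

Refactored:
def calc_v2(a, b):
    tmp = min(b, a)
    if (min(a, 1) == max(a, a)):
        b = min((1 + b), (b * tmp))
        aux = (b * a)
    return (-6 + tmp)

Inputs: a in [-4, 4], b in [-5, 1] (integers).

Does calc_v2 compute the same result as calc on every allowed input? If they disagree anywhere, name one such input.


Differences: statement counts differ, arithmetic usage differs, local variable names differ — yet all 63 inputs agree.
verdict: equivalent


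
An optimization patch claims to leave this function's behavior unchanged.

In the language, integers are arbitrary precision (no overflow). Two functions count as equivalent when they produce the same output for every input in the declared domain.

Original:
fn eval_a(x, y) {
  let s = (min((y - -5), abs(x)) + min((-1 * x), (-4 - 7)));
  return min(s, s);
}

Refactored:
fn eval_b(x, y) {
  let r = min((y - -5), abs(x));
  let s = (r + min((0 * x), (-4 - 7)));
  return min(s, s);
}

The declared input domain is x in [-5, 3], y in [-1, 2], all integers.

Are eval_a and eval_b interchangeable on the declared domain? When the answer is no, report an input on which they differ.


The suspicious edit (`-1` became `0`) never changes the result for any input inside the declared domain.
As a probe, take x=3, y=2: eval_a runs s := -8 | result -8; eval_b runs r := 3 | s := -8 | result -8; both end at -8.
An exhaustive pass over the 36 declared inputs shows identical outputs.
verdict: equivalent


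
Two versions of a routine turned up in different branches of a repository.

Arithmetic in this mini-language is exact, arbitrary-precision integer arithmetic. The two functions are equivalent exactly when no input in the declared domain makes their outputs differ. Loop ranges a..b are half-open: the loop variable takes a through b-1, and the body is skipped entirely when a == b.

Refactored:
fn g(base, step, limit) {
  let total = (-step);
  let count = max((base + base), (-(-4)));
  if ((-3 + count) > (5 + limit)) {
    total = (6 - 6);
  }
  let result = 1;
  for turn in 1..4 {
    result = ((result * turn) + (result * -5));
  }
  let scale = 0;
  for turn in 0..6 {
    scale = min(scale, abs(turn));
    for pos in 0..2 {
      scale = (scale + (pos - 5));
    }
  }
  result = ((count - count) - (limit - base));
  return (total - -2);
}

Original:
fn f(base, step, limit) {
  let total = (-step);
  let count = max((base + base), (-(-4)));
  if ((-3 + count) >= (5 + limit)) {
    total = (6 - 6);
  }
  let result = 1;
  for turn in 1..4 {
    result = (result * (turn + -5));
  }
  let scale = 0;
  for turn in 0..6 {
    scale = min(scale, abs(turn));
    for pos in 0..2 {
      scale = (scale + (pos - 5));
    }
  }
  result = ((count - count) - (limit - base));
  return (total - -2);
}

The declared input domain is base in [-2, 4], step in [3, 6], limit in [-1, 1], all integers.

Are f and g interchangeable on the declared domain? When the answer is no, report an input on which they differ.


On input base=4, step=3, limit=0, f returns 2 while g returns -1.
verdict: not equivalent; witness: base=4, step=3, limit=0


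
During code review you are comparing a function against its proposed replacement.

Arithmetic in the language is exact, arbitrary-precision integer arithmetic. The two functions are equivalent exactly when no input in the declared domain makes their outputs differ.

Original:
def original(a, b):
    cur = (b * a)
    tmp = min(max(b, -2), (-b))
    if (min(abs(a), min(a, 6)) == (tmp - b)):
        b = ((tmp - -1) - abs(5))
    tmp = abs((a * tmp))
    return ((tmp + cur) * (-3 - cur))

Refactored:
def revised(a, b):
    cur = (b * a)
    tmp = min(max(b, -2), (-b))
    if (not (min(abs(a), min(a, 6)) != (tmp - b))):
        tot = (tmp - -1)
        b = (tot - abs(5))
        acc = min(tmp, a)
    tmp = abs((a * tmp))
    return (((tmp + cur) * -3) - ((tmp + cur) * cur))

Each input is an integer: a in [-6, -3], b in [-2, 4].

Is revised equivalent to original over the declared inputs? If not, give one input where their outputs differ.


Although min/max/abs usage differs, and statement counts differ, and comparison usage differs, and arithmetic usage differs, and boolean connective usage differs, and local variable names differ, 28/28 inputs agree.
verdict: equivalent


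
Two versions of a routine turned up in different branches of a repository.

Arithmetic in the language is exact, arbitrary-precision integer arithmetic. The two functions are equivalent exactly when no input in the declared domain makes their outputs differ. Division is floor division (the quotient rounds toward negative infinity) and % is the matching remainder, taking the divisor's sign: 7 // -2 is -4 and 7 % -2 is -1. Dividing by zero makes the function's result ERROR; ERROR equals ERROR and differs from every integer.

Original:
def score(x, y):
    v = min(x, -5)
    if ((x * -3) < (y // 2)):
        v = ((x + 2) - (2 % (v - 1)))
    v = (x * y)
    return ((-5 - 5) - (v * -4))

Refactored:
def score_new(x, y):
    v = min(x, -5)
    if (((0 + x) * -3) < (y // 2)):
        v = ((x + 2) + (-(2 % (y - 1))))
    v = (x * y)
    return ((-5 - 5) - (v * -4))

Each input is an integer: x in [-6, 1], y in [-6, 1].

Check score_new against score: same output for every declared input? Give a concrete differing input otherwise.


Evaluate both at x=1, y=1.
score: v := -5 | ((x * -3) < (y // 2)): true | v := 7 | v := 1 | result -6
score_new: v := -5 | (((0 + x) * -3) < (y // 2)): true | divide-by-zero, output ERROR
-6 vs ERROR — the two versions disagree here.
verdict: not equivalent; witness: x=1, y=1


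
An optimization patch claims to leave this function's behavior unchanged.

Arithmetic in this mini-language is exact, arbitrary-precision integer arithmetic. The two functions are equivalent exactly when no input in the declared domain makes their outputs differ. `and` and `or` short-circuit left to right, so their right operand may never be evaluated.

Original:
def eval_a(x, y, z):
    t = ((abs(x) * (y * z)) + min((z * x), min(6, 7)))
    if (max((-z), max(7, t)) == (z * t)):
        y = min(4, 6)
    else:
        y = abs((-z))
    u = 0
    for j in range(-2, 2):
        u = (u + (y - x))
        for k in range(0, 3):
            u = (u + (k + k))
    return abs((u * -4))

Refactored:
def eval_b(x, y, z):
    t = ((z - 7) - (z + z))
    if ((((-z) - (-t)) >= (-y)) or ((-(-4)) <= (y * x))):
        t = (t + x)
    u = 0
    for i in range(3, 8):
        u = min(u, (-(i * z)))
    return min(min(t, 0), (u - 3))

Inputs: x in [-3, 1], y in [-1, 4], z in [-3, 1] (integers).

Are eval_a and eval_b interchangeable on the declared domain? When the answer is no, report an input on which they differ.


Consider the input x=-3, y=-1, z=-3.
eval_a: t = 15; (max((-z), max(7, t)) == (z * t)) -> false; y = 3; u = 0; [j=-2]; u = 6; [k=0]; u = 6; [k=1]; u = 8; [k=2]; u = 12; [j=-1]; u = 18; [k=0]; u = 18; [k=1]; u = 20; [k=2]; u = 24; [j=0]; u = 30; [k=0]; u = 30; [k=1]; u = 32; [k=2]; u = 36; [j=1]; u = 42; [k=0]; u = 42; [k=1]; u = 44; [k=2]; u = 48; return 192
eval_b: t = -4; ((((-z) - (-t)) >= (-y)) or ((-(-4)) <= (y * x))) -> false; u = 0; [i=3]; u = 0; [i=4]; u = 0; [i=5]; u = 0; [i=6]; u = 0; [i=7]; u = 0; return -4
192 and -4 differ, so these are not the same function on this domain.
verdict: not equivalent; witness: x=-3, y=-1, z=-3


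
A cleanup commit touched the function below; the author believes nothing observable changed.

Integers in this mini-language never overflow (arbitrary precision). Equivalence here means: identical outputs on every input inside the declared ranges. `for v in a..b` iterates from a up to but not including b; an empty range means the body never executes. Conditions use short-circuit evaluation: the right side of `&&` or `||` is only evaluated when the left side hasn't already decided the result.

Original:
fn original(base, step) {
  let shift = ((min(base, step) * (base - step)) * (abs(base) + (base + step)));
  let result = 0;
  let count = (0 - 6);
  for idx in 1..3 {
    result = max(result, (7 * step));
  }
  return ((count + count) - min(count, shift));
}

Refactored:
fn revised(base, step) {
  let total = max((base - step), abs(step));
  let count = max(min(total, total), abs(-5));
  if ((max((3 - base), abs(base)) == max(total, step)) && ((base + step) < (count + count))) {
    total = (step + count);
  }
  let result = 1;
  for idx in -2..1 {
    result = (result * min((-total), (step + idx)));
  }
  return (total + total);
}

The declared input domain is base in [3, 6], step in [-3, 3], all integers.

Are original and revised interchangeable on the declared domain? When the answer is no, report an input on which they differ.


The rewrite breaks on base=3, step=-3, where the results are 42 and 12.
original: shift = -54; result = 0; count = -6; [idx=1]; result = 0; [idx=2]; result = 0; return 42
revised: total = 6; count = 6; ((max((3 - base), abs(base)) == max(total, step)) && ((base + step) < (count + count))) -> false; result = 1; [idx=-2]; result = -6; [idx=-1]; result = 36; [idx=0]; result = -216; return 12
verdict: not equivalent; witness: base=3, step=-3


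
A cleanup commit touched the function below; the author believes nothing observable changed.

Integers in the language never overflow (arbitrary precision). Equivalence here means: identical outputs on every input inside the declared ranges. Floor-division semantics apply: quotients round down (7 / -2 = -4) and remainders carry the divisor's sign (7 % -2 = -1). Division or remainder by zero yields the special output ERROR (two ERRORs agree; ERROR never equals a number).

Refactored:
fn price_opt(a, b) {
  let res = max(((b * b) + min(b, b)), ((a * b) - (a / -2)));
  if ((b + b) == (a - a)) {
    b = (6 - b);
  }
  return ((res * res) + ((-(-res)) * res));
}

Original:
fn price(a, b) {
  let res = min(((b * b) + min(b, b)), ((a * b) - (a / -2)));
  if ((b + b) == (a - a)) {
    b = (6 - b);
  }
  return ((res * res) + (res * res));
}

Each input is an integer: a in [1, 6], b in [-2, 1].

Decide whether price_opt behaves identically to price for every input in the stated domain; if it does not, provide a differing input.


Consider the input a=1, b=-2.
price: res becomes -1; next ((b + b) == (a - a)) evaluates to false; next final value 2
price_opt: res becomes 2; next ((b + b) == (a - a)) evaluates to false; next final value 8
2 != 8, so the rewrite changes behavior.
verdict: not equivalent; witness: a=1, b=-2


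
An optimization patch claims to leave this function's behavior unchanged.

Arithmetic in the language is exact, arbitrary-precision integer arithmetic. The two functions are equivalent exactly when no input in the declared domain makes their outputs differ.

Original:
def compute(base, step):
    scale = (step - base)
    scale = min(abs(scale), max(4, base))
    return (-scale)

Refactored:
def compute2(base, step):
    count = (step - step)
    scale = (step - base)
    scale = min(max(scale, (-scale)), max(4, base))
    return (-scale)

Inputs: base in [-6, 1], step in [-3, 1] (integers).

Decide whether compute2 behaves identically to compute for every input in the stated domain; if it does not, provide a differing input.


A substantive addition is an assignment to `count` whose value nothing reads; no result depends on it; all 40 inputs agree.
verdict: equivalent


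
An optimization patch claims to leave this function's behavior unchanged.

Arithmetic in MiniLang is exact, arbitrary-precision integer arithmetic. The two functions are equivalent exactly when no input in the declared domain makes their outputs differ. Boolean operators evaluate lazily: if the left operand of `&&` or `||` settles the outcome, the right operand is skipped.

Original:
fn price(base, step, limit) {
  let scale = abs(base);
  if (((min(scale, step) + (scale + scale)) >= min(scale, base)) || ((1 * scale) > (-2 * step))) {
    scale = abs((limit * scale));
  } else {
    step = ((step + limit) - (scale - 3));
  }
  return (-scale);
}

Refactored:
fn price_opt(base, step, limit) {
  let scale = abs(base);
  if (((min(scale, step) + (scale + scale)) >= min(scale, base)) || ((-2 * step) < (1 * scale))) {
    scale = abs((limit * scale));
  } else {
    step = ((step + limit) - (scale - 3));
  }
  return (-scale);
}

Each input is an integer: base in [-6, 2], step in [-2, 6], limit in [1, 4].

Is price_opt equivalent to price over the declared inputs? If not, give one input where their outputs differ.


Differences: comparison usage differs — yet all 324 inputs agree.
verdict: equivalent


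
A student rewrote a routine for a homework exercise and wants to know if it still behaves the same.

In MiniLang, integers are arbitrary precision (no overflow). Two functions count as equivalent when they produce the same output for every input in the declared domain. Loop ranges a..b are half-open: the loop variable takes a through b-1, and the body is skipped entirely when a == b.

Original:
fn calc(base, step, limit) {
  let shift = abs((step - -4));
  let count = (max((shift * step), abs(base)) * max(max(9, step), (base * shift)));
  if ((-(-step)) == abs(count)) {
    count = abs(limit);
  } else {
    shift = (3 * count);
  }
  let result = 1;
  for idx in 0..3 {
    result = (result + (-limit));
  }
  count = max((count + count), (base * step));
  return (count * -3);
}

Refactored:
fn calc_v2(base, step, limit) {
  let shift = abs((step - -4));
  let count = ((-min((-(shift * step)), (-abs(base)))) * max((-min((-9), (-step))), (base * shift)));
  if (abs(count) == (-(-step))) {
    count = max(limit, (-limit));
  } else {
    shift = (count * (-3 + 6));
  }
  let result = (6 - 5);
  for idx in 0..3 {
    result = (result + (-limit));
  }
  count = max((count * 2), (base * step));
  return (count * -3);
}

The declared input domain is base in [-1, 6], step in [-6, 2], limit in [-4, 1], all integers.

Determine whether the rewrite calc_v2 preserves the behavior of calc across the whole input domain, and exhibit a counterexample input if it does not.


Comparing the listings, the differences include: constant usage differs; also min/max/abs usage differs; also arithmetic usage differs.
Spot check at base=0, step=1, limit=-2 — calc: shift becomes 5; next count becomes 45; next ((-(-step)) == abs(count)) evaluates to false; next shift becomes 135; next result becomes 1; next at idx=0:; next result becomes 3; next at idx=1:; next result becomes 5; next at idx=2:; next result becomes 7; next count becomes 90; next final value -270. calc_v2: shift becomes 5; next count becomes 45; next (abs(count) == (-(-step))) evaluates to false; next shift becomes 135; next result becomes 1; next at idx=0:; next result becomes 3; next at idx=1:; next result becomes 5; next at idx=2:; next result becomes 7; next count becomes 90; next final value -270. Both give -270.
An exhaustive pass over the 432 declared inputs shows identical outputs.
verdict: equivalent


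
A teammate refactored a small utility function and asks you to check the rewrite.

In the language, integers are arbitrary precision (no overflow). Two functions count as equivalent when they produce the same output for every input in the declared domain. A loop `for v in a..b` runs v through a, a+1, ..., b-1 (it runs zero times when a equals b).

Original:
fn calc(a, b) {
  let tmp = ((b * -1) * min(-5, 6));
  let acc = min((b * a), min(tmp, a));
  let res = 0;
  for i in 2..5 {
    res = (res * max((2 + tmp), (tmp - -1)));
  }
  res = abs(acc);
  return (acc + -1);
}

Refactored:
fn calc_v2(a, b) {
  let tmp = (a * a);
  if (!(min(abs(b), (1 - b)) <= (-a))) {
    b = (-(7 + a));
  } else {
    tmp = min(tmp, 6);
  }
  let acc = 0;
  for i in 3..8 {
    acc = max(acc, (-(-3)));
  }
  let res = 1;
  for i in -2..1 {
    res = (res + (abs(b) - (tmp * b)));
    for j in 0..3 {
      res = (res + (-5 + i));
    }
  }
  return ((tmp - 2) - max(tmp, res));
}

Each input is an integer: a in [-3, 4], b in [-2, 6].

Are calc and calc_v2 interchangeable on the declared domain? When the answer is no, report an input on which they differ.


Consider the input a=-3, b=-2.
calc: tmp becomes -10; next acc becomes -10; next res becomes 0; next at i=2:; next res becomes 0; next at i=3:; next res becomes 0; next at i=4:; next res becomes 0; next res becomes 10; next final value -11
calc_v2: tmp becomes 9; next (!(min(abs(b), (1 - b)) <= (-a))) evaluates to false; next tmp becomes 6; next acc becomes 0; next at i=3:; next acc becomes 3; next at i=4:; next acc becomes 3; next at i=5:; next acc becomes 3; next at i=6:; next acc becomes 3; next at i=7:; next acc becomes 3; next res becomes 1; next at i=-2:; next res becomes 15; next at j=0:; next res becomes 8; next at j=1:; next res becomes 1; next at j=2:; next res becomes -6; next at i=-1:; next res becomes 8; next at j=0:; next res becomes 2; next at j=1:; next res becomes -4; next at j=2:; next res becomes -10; next at i=0:; next res becomes 4; next at j=0:; next res becomes -1; next at j=1:; next res becomes -6; next at j=2:; next res becomes -11; next final value -2
-11 and -2 differ, so these are not the same function on this domain.
verdict: not equivalent; witness: a=-3, b=-2


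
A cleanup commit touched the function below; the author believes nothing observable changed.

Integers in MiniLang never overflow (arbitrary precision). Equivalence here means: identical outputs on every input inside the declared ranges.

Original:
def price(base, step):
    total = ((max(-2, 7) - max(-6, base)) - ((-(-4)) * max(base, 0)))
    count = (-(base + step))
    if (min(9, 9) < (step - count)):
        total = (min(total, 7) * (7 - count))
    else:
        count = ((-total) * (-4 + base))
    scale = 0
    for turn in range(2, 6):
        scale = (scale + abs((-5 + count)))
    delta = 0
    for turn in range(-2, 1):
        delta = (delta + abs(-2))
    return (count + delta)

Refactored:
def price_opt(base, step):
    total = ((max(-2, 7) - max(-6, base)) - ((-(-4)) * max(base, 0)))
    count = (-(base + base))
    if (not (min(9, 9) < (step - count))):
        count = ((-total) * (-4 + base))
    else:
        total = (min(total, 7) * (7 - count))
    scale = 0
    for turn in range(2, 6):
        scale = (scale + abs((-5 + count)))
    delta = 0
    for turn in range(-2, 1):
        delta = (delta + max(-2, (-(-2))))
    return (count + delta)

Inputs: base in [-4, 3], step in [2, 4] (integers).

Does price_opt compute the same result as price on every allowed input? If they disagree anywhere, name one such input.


base=3, step=4 yields -1 from price but 0 from price_opt.
verdict: not equivalent; witness: base=3, step=4


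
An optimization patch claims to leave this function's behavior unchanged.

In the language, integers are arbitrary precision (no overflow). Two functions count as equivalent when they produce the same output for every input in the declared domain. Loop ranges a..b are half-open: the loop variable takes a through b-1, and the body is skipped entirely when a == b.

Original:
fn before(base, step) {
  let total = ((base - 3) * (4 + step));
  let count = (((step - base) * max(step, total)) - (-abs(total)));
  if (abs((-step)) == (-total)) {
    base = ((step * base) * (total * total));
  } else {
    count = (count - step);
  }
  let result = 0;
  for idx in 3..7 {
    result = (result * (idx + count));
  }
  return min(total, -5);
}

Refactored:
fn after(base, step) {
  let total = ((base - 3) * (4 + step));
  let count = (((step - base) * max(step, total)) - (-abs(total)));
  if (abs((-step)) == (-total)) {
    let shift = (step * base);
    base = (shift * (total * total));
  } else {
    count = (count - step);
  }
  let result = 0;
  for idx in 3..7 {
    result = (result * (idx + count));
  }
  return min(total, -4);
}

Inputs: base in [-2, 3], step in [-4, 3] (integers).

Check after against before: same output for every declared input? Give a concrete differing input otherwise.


Input base=-2, step=-4: -5 from before versus -4 from after.
verdict: not equivalent; witness: base=-2, step=-4


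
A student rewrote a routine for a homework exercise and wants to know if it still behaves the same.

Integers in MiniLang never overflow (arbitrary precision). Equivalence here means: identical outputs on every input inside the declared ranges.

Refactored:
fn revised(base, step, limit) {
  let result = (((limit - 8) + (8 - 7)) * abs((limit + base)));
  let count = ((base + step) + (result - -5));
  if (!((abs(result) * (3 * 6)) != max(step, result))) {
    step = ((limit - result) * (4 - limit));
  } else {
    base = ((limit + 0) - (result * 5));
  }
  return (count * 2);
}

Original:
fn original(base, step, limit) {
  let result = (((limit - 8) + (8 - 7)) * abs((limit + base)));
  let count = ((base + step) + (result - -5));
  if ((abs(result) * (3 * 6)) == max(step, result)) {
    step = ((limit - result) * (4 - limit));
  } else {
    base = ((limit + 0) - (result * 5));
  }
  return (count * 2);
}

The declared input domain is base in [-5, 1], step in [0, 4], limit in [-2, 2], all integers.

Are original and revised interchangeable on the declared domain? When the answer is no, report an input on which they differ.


Comparing the listings, the differences include: boolean connective usage differs, plus comparison usage differs.
One worked example (base=-2, step=0, limit=-2) — original: result becomes -36; next count becomes -33; next ((abs(result) * (3 * 6)) == max(step, result)) evaluates to false; next base becomes 178; next final value -66; revised: result becomes -36; next count becomes -33; next (!((abs(result) * (3 * 6)) != max(step, result))) evaluates to false; next base becomes 178; next final value -66; agreement on -66.
An exhaustive pass over the 175 declared inputs shows identical outputs.
verdict: equivalent


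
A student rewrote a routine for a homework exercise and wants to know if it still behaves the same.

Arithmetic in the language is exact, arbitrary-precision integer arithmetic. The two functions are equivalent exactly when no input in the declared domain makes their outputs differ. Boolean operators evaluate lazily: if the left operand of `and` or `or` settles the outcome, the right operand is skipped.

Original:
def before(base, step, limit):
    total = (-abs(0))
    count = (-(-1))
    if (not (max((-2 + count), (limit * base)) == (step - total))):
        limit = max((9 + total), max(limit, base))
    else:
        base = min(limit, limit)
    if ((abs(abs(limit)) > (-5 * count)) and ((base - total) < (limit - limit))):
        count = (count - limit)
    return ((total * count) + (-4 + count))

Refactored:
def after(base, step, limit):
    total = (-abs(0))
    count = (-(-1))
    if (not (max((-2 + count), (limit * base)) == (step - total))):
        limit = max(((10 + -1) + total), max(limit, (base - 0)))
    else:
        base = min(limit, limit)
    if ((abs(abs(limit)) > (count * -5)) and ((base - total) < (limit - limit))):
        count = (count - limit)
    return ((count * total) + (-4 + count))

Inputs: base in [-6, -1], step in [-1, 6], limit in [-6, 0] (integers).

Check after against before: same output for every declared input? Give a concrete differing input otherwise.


The two are interchangeable: arithmetic usage differs; constant usage differs, and every declared input agrees.
One worked example (base=-6, step=4, limit=0) — before: total=0, then count=1, then (not (max((-2 + count), (limit * base)) == (step - total))) is true, then limit=9, then ((abs(abs(limit)) > (-5 * count)) and ((base - total) < (limit - limit))) is true, then count=-8, then returns -12; after: total=0, then count=1, then (not (max((-2 + count), (limit * base)) == (step - total))) is true, then limit=9, then ((abs(abs(limit)) > (count * -5)) and ((base - total) < (limit - limit))) is true, then count=-8, then returns -12; agreement on -12.
An exhaustive pass over the 336 declared inputs shows identical outputs.
verdict: equivalent


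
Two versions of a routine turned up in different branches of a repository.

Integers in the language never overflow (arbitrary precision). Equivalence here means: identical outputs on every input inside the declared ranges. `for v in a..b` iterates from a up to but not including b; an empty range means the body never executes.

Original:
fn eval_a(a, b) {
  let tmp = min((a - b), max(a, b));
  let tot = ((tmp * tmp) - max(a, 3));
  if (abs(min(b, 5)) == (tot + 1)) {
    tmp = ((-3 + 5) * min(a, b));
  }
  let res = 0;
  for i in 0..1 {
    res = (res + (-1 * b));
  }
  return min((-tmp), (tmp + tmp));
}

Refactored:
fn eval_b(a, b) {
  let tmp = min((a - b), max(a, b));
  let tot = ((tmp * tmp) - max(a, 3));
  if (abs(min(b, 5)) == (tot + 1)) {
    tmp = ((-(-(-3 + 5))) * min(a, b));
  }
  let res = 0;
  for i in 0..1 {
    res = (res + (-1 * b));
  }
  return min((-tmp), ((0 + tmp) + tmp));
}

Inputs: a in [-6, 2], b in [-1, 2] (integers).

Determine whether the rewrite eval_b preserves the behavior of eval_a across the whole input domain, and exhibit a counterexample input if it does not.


Differences: constant usage differs, arithmetic usage differs — yet all 36 inputs agree.
verdict: equivalent


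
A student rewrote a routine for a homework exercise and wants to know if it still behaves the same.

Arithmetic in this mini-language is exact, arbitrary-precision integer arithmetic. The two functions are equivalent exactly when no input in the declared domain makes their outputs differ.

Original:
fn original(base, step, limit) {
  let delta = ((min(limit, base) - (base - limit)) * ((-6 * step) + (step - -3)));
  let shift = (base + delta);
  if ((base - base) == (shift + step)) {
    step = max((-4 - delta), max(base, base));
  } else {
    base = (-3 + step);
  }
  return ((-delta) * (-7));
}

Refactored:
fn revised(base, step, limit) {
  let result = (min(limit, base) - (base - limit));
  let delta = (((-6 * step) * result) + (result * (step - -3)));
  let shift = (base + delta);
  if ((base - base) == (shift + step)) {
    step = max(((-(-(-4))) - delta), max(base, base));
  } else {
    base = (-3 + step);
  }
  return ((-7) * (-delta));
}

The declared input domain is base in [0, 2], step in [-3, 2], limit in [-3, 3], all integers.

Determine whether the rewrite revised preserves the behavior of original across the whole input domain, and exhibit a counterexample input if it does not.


The two are interchangeable: statement counts differ; also local variable names differ; also arithmetic usage differs, and every declared input agrees.
Spot check at base=0, step=-2, limit=1 — original: delta := 13 | shift := 13 | ((base - base) == (shift + step)): false | base := -5 | result 91. revised: result := 1 | delta := 13 | shift := 13 | ((base - base) == (shift + step)): false | base := -5 | result 91. Both give 91.
Every one of the 126 inputs gives matching results.
verdict: equivalent
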